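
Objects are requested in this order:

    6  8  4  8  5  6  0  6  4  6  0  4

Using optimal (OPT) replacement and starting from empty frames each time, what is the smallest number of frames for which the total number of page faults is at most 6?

3

f=1: 12 faults
f=2: 8 faults
f=3: 5 faults
f=4: 5 faults
f=5: 5 faults
Smallest f with faults ≤ 6 is 3.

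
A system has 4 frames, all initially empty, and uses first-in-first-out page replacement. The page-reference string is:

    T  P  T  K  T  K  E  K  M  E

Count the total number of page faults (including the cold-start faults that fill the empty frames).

T → fault, frames [T]
P → fault, frames [T, P]
T → hit
K → fault, frames [T, P, K]
T → hit
K → hit
E → fault, frames [T, P, K, E]
K → hit
M → fault, evict T, frames [P, K, E, M]
E → hit
Page faults: 5.

5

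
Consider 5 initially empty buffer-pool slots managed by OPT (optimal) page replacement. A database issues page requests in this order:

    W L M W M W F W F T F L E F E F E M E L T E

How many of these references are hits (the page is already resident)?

W: miss, frames [W]
L: miss, frames [W, L]
M: miss, frames [W, L, M]
W: hit
M: hit
W: hit
F: miss, frames [W, L, M, F]
W: hit
F: hit
T: miss, frames [W, L, M, F, T]
F: hit
L: hit
E: miss, evict W, frames [L, M, F, T, E]
F: hit
E: hit
F: hit
E: hit
M: hit
E: hit
L: hit
T: hit
E: hit
Hits: 16.

16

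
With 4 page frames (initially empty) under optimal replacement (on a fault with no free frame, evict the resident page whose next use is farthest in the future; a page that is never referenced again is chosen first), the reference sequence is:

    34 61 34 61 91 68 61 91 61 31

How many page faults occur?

5

34 -> miss, frames (34)
61 -> miss, frames (34 61)
34 -> hit
61 -> hit
91 -> miss, frames (34 61 91)
68 -> miss, frames (34 61 91 68)
61 -> hit
91 -> hit
61 -> hit
31 -> miss, evict 68, frames (34 61 91 31)
Page faults: 5.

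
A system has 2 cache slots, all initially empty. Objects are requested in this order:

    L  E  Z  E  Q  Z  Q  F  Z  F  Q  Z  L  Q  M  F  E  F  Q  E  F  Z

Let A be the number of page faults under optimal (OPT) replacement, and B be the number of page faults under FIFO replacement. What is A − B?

-1

Under OPT: F F F . F . . F . . F . F . F F F . F . F F → 13 faults.
Under FIFO: F F F . F . . F F . F . F . F F F . F . F F → 14 faults.
A − B = 13 − 14 = -1.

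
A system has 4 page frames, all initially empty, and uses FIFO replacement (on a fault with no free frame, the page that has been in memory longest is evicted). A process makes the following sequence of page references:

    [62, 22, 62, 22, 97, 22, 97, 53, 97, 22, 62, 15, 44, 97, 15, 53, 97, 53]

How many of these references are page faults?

6

62: fault, frames [62]
22: fault, frames [62, 22]
62: hit
22: hit
97: fault, frames [62, 22, 97]
22: hit
97: hit
53: fault, frames [62, 22, 97, 53]
97: hit
22: hit
62: hit
15: fault, evict 62, frames [22, 97, 53, 15]
44: fault, evict 22, frames [97, 53, 15, 44]
97: hit
15: hit
53: hit
97: hit
53: hit
Page faults: 6.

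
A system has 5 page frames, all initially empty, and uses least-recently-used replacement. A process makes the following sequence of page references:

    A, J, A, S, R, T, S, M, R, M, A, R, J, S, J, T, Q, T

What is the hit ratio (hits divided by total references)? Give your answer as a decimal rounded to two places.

A → miss, frames [A]
J → miss, frames [A, J]
A → hit
S → miss, frames [J, A, S]
R → miss, frames [J, A, S, R]
T → miss, frames [J, A, S, R, T]
S → hit
M → miss, evict J, frames [A, R, T, S, M]
R → hit
M → hit
A → hit
R → hit
J → miss, evict T, frames [S, M, A, R, J]
S → hit
J → hit
T → miss, evict M, frames [A, R, S, J, T]
Q → miss, evict A, frames [R, S, J, T, Q]
T → hit
Hits: 9 of 18 references → 9/18 = 0.5000.

0.50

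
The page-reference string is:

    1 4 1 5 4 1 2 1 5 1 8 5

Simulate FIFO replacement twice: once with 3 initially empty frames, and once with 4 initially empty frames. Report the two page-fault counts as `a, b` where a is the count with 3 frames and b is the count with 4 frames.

7, 5

3 frames: F F . F . . F F . . F F → 7 faults.
4 frames: F F . F . . F . . . F . → 5 faults.
5 < 7: adding a frame reduced faults, as is typical.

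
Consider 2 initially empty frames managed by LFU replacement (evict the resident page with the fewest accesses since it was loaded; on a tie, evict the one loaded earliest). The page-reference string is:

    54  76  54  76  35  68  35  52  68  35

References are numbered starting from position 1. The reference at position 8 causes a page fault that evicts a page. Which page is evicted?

35

pos 1: 54: fault, frames {54}
pos 2: 76: fault, frames {54,76}
pos 3: 54: hit
pos 4: 76: hit
pos 5: 35: fault, evict 54, frames {76,35}
pos 6: 68: fault, evict 35, frames {76,68}
pos 7: 35: fault, evict 68, frames {76,35}
pos 8: 52: fault, evict 35, frames {76,52}
At position 8, page 35 is evicted.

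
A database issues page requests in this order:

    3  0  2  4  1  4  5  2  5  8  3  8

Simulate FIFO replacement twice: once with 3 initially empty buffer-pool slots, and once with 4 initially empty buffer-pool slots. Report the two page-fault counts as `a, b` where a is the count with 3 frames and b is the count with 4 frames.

9, 8

3 frames: F F F F F . F F . F F . → 9 faults.
4 frames: F F F F F . F . . F F . → 8 faults.
8 < 9: adding a frame reduced faults, as is typical.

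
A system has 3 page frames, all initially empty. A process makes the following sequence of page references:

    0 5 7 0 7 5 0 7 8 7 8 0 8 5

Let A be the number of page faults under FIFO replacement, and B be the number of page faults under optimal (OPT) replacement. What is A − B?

1

Under FIFO: F F F . . . . . F . . F . F → 6 faults.
Under OPT: F F F . . . . . F . . . . F → 5 faults.
A − B = 6 − 5 = 1.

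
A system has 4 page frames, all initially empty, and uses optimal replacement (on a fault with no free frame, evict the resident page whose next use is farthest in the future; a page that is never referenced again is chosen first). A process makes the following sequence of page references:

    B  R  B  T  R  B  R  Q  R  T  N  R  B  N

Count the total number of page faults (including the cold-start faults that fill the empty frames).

5

B → fault, frames [B]
R → fault, frames [B, R]
B → hit
T → fault, frames [B, R, T]
R → hit
B → hit
R → hit
Q → fault, frames [B, R, T, Q]
R → hit
T → hit
N → fault, evict Q, frames [B, R, T, N]
R → hit
B → hit
N → hit
Page faults: 5.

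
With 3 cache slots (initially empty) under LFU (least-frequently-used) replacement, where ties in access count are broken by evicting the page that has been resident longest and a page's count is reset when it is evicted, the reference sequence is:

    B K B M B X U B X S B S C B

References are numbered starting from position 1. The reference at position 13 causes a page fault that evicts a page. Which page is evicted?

pos 1: B → fault, frames {B}
pos 2: K → fault, frames {B,K}
pos 3: B → hit
pos 4: M → fault, frames {B,K,M}
pos 5: B → hit
pos 6: X → fault, evict K, frames {B,M,X}
pos 7: U → fault, evict M, frames {B,X,U}
pos 8: B → hit
pos 9: X → hit
pos 10: S → fault, evict U, frames {B,X,S}
pos 11: B → hit
pos 12: S → hit
pos 13: C → fault, evict X, frames {B,S,C}
At position 13, page X is evicted.

X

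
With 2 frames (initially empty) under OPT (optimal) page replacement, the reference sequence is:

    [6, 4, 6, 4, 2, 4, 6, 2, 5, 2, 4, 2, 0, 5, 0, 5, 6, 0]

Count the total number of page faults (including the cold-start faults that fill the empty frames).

6: miss, frames [6]
4: miss, frames [6, 4]
6: hit
4: hit
2: miss, evict 6, frames [4, 2]
4: hit
6: miss, evict 4, frames [2, 6]
2: hit
5: miss, evict 6, frames [2, 5]
2: hit
4: miss, evict 5, frames [2, 4]
2: hit
0: miss, evict 4, frames [2, 0]
5: miss, evict 2, frames [0, 5]
0: hit
5: hit
6: miss, evict 5, frames [0, 6]
0: hit
Page faults: 9.

9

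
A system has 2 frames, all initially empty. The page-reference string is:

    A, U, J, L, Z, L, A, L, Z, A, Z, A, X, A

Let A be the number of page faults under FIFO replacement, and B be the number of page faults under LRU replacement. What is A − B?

1

Under FIFO: F F F F F . F F F F . . F . → 10 faults.
Under LRU: F F F F F . F . F F . . F . → 9 faults.
A − B = 10 − 9 = 1.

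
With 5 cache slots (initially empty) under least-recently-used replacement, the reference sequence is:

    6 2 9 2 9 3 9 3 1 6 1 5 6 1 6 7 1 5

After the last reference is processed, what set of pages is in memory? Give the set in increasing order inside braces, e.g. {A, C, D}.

{1, 3, 5, 6, 7}

6 → fault, frames (6)
2 → fault, frames (6 2)
9 → fault, frames (6 2 9)
2 → hit
9 → hit
3 → fault, frames (6 2 9 3)
9 → hit
3 → hit
1 → fault, frames (6 2 9 3 1)
6 → hit
1 → hit
5 → fault, evict 2, frames (9 3 6 1 5)
6 → hit
1 → hit
6 → hit
7 → fault, evict 9, frames (3 5 1 6 7)
1 → hit
5 → hit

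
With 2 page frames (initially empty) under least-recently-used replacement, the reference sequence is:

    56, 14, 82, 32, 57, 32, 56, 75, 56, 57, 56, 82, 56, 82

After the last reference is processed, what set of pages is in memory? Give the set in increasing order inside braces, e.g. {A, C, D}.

56 -> miss, frames (56)
14 -> miss, frames (56 14)
82 -> miss, evict 56, frames (14 82)
32 -> miss, evict 14, frames (82 32)
57 -> miss, evict 82, frames (32 57)
32 -> hit
56 -> miss, evict 57, frames (32 56)
75 -> miss, evict 32, frames (56 75)
56 -> hit
57 -> miss, evict 75, frames (56 57)
56 -> hit
82 -> miss, evict 57, frames (56 82)
56 -> hit
82 -> hit

{56, 82}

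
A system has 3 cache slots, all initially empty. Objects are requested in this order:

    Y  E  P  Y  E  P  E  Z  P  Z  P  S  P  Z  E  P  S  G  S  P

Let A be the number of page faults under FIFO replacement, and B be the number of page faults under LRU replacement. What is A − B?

Under FIFO: F F F . . . . F . . . F . . F F . F F . → 9 faults.
Under LRU: F F F . . . . F . . . F . . F . F F . . → 8 faults.
A − B = 9 − 8 = 1.

1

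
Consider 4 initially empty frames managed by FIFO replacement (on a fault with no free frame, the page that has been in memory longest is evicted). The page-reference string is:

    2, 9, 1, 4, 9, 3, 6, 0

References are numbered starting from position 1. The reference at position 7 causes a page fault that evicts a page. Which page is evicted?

9

pos 1: 2 → fault, frames (2)
pos 2: 9 → fault, frames (2 9)
pos 3: 1 → fault, frames (2 9 1)
pos 4: 4 → fault, frames (2 9 1 4)
pos 5: 9 → hit
pos 6: 3 → fault, evict 2, frames (9 1 4 3)
pos 7: 6 → fault, evict 9, frames (1 4 3 6)
At position 7, page 9 is evicted.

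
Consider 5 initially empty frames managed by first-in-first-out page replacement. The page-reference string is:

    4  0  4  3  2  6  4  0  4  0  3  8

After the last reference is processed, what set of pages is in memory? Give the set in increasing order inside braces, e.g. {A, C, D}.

{0, 2, 3, 6, 8}

4: miss, frames [4]
0: miss, frames [4, 0]
4: hit
3: miss, frames [4, 0, 3]
2: miss, frames [4, 0, 3, 2]
6: miss, frames [4, 0, 3, 2, 6]
4: hit
0: hit
4: hit
0: hit
3: hit
8: miss, evict 4, frames [0, 3, 2, 6, 8]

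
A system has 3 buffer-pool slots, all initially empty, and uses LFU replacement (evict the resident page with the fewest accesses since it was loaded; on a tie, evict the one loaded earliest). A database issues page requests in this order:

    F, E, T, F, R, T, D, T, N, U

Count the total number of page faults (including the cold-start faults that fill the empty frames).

F: miss, frames (F)
E: miss, frames (F E)
T: miss, frames (F E T)
F: hit
R: miss, evict E, frames (F T R)
T: hit
D: miss, evict R, frames (F T D)
T: hit
N: miss, evict D, frames (F T N)
U: miss, evict N, frames (F T U)
Page faults: 7.

7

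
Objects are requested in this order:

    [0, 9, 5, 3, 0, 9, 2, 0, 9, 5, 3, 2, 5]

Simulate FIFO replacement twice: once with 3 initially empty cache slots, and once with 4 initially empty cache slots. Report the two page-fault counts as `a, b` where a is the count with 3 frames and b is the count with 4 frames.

3 frames: F F F F F F F . . F F . . → 9 faults.
4 frames: F F F F . . F F F F F F . → 10 faults.
10 > 9: adding a frame increased faults — Belady's anomaly.

9, 10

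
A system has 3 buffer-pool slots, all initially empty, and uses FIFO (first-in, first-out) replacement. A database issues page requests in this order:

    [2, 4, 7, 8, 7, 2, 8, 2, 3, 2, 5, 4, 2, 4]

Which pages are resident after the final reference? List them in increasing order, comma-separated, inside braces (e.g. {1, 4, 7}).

{2, 4, 5}

2 -> miss, frames (2)
4 -> miss, frames (2 4)
7 -> miss, frames (2 4 7)
8 -> miss, evict 2, frames (4 7 8)
7 -> hit
2 -> miss, evict 4, frames (7 8 2)
8 -> hit
2 -> hit
3 -> miss, evict 7, frames (8 2 3)
2 -> hit
5 -> miss, evict 8, frames (2 3 5)
4 -> miss, evict 2, frames (3 5 4)
2 -> miss, evict 3, frames (5 4 2)
4 -> hit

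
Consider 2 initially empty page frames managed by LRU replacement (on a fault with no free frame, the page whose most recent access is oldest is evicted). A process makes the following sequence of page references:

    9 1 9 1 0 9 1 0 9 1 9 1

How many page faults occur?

9 -> miss, frames [9]
1 -> miss, frames [9, 1]
9 -> hit
1 -> hit
0 -> miss, evict 9, frames [1, 0]
9 -> miss, evict 1, frames [0, 9]
1 -> miss, evict 0, frames [9, 1]
0 -> miss, evict 9, frames [1, 0]
9 -> miss, evict 1, frames [0, 9]
1 -> miss, evict 0, frames [9, 1]
9 -> hit
1 -> hit
Page faults: 8.

8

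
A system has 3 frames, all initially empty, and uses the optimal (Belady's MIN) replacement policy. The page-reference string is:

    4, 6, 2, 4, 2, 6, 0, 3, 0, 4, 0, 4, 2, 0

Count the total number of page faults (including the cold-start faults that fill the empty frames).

6

4: fault, frames (4)
6: fault, frames (4 6)
2: fault, frames (4 6 2)
4: hit
2: hit
6: hit
0: fault, evict 6, frames (4 2 0)
3: fault, evict 2, frames (4 0 3)
0: hit
4: hit
0: hit
4: hit
2: fault, evict 3, frames (4 0 2)
0: hit
Page faults: 6.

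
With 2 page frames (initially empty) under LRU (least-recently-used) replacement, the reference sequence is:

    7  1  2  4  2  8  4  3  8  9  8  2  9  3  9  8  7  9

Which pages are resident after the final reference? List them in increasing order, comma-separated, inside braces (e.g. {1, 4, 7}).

7 -> miss, frames [7]
1 -> miss, frames [7, 1]
2 -> miss, evict 7, frames [1, 2]
4 -> miss, evict 1, frames [2, 4]
2 -> hit
8 -> miss, evict 4, frames [2, 8]
4 -> miss, evict 2, frames [8, 4]
3 -> miss, evict 8, frames [4, 3]
8 -> miss, evict 4, frames [3, 8]
9 -> miss, evict 3, frames [8, 9]
8 -> hit
2 -> miss, evict 9, frames [8, 2]
9 -> miss, evict 8, frames [2, 9]
3 -> miss, evict 2, frames [9, 3]
9 -> hit
8 -> miss, evict 3, frames [9, 8]
7 -> miss, evict 9, frames [8, 7]
9 -> miss, evict 8, frames [7, 9]

{7, 9}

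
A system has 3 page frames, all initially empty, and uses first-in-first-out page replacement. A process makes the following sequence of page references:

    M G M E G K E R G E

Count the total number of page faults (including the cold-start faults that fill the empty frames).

7

M: miss, frames (M)
G: miss, frames (M G)
M: hit
E: miss, frames (M G E)
G: hit
K: miss, evict M, frames (G E K)
E: hit
R: miss, evict G, frames (E K R)
G: miss, evict E, frames (K R G)
E: miss, evict K, frames (R G E)
Page faults: 7.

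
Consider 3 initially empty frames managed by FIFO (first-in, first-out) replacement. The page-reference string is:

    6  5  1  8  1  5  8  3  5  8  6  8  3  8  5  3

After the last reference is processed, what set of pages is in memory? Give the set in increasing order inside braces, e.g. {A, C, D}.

{3, 5, 8}

6 -> fault, frames {6}
5 -> fault, frames {6,5}
1 -> fault, frames {6,5,1}
8 -> fault, evict 6, frames {5,1,8}
1 -> hit
5 -> hit
8 -> hit
3 -> fault, evict 5, frames {1,8,3}
5 -> fault, evict 1, frames {8,3,5}
8 -> hit
6 -> fault, evict 8, frames {3,5,6}
8 -> fault, evict 3, frames {5,6,8}
3 -> fault, evict 5, frames {6,8,3}
8 -> hit
5 -> fault, evict 6, frames {8,3,5}
3 -> hit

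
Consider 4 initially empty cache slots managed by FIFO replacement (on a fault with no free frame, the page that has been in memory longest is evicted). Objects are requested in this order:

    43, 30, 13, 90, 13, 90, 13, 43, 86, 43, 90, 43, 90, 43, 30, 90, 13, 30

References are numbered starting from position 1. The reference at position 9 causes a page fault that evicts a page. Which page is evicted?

43

pos 1: 43 → fault, frames {43}
pos 2: 30 → fault, frames {43,30}
pos 3: 13 → fault, frames {43,30,13}
pos 4: 90 → fault, frames {43,30,13,90}
pos 5: 13 → hit
pos 6: 90 → hit
pos 7: 13 → hit
pos 8: 43 → hit
pos 9: 86 → fault, evict 43, frames {30,13,90,86}
At position 9, page 43 is evicted.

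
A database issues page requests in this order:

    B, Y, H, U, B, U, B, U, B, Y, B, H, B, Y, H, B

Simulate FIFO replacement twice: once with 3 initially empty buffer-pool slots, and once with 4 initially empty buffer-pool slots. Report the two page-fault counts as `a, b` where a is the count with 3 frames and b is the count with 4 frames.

3 frames: F F F F F . . . . F . F . . . . → 7 faults.
4 frames: F F F F . . . . . . . . . . . . → 4 faults.
4 < 7: adding a frame reduced faults, as is typical.

7, 4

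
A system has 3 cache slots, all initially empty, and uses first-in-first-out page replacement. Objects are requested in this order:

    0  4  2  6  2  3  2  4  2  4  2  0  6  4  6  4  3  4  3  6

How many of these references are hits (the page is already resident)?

0 -> fault, frames {0}
4 -> fault, frames {0,4}
2 -> fault, frames {0,4,2}
6 -> fault, evict 0, frames {4,2,6}
2 -> hit
3 -> fault, evict 4, frames {2,6,3}
2 -> hit
4 -> fault, evict 2, frames {6,3,4}
2 -> fault, evict 6, frames {3,4,2}
4 -> hit
2 -> hit
0 -> fault, evict 3, frames {4,2,0}
6 -> fault, evict 4, frames {2,0,6}
4 -> fault, evict 2, frames {0,6,4}
6 -> hit
4 -> hit
3 -> fault, evict 0, frames {6,4,3}
4 -> hit
3 -> hit
6 -> hit
Hits: 9.

9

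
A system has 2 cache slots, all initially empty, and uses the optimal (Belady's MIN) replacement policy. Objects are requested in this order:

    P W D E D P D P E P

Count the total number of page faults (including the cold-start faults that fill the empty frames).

6

P → fault, frames [P]
W → fault, frames [P, W]
D → fault, evict W, frames [P, D]
E → fault, evict P, frames [D, E]
D → hit
P → fault, evict E, frames [D, P]
D → hit
P → hit
E → fault, evict D, frames [P, E]
P → hit
Page faults: 6.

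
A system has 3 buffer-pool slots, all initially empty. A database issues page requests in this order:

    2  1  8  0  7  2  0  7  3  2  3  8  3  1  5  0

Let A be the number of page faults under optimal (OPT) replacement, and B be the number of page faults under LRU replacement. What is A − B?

Under OPT: F F F F F . . . F . . F . F F . → 9 faults.
Under LRU: F F F F F F . . F F . F . F F F → 12 faults.
A − B = 9 − 12 = -3.

-3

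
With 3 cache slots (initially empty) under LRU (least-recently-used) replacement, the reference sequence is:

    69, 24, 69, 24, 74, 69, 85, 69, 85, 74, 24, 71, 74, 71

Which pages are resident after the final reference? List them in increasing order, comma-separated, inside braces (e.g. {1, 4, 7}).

69: fault, frames {69}
24: fault, frames {69,24}
69: hit
24: hit
74: fault, frames {69,24,74}
69: hit
85: fault, evict 24, frames {74,69,85}
69: hit
85: hit
74: hit
24: fault, evict 69, frames {85,74,24}
71: fault, evict 85, frames {74,24,71}
74: hit
71: hit

{24, 71, 74}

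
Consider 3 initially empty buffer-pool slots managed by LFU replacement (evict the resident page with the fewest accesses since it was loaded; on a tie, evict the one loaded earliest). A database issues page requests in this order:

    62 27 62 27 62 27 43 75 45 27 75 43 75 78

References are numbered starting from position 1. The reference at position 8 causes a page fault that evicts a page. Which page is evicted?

43

pos 1: 62 → miss, frames {62}
pos 2: 27 → miss, frames {62,27}
pos 3: 62 → hit
pos 4: 27 → hit
pos 5: 62 → hit
pos 6: 27 → hit
pos 7: 43 → miss, frames {62,27,43}
pos 8: 75 → miss, evict 43, frames {62,27,75}
At position 8, page 43 is evicted.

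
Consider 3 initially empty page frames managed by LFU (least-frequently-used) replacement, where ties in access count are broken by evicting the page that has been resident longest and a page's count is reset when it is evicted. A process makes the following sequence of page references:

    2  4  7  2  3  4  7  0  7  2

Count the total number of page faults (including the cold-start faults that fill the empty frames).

2 -> fault, frames {2}
4 -> fault, frames {2,4}
7 -> fault, frames {2,4,7}
2 -> hit
3 -> fault, evict 4, frames {2,7,3}
4 -> fault, evict 7, frames {2,3,4}
7 -> fault, evict 3, frames {2,4,7}
0 -> fault, evict 4, frames {2,7,0}
7 -> hit
2 -> hit
Page faults: 7.

7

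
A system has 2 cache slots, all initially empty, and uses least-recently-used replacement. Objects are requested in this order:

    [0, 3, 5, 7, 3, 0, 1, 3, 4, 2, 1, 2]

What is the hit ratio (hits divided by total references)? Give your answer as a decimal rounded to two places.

0.08

0 → miss, frames [0]
3 → miss, frames [0, 3]
5 → miss, evict 0, frames [3, 5]
7 → miss, evict 3, frames [5, 7]
3 → miss, evict 5, frames [7, 3]
0 → miss, evict 7, frames [3, 0]
1 → miss, evict 3, frames [0, 1]
3 → miss, evict 0, frames [1, 3]
4 → miss, evict 1, frames [3, 4]
2 → miss, evict 3, frames [4, 2]
1 → miss, evict 4, frames [2, 1]
2 → hit
Hits: 1 of 12 references → 1/12 = 0.0833.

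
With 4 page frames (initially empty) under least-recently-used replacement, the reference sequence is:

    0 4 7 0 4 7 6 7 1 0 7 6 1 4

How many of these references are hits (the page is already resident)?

7

0 → miss, frames (0)
4 → miss, frames (0 4)
7 → miss, frames (0 4 7)
0 → hit
4 → hit
7 → hit
6 → miss, frames (0 4 7 6)
7 → hit
1 → miss, evict 0, frames (4 6 7 1)
0 → miss, evict 4, frames (6 7 1 0)
7 → hit
6 → hit
1 → hit
4 → miss, evict 0, frames (7 6 1 4)
Hits: 7.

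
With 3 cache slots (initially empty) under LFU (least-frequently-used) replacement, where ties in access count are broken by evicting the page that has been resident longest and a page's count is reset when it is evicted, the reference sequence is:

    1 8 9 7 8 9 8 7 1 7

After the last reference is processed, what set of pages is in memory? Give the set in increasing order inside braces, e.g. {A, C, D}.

1 → miss, frames (1)
8 → miss, frames (1 8)
9 → miss, frames (1 8 9)
7 → miss, evict 1, frames (8 9 7)
8 → hit
9 → hit
8 → hit
7 → hit
1 → miss, evict 9, frames (8 7 1)
7 → hit

{1, 7, 8}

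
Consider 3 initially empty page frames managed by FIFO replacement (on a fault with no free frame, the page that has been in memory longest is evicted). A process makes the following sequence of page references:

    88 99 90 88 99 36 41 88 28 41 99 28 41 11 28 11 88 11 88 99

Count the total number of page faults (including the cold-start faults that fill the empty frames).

88 → fault, frames {88}
99 → fault, frames {88,99}
90 → fault, frames {88,99,90}
88 → hit
99 → hit
36 → fault, evict 88, frames {99,90,36}
41 → fault, evict 99, frames {90,36,41}
88 → fault, evict 90, frames {36,41,88}
28 → fault, evict 36, frames {41,88,28}
41 → hit
99 → fault, evict 41, frames {88,28,99}
28 → hit
41 → fault, evict 88, frames {28,99,41}
11 → fault, evict 28, frames {99,41,11}
28 → fault, evict 99, frames {41,11,28}
11 → hit
88 → fault, evict 41, frames {11,28,88}
11 → hit
88 → hit
99 → fault, evict 11, frames {28,88,99}
Page faults: 13.

13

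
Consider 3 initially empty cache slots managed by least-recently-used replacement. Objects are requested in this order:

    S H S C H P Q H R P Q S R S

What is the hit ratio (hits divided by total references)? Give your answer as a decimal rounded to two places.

S → miss, frames [S]
H → miss, frames [S, H]
S → hit
C → miss, frames [H, S, C]
H → hit
P → miss, evict S, frames [C, H, P]
Q → miss, evict C, frames [H, P, Q]
H → hit
R → miss, evict P, frames [Q, H, R]
P → miss, evict Q, frames [H, R, P]
Q → miss, evict H, frames [R, P, Q]
S → miss, evict R, frames [P, Q, S]
R → miss, evict P, frames [Q, S, R]
S → hit
Hits: 4 of 14 references → 4/14 = 0.2857.

0.29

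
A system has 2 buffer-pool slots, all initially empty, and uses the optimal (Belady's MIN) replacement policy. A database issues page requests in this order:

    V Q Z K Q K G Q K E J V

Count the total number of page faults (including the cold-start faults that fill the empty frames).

V -> miss, frames {V}
Q -> miss, frames {V,Q}
Z -> miss, evict V, frames {Q,Z}
K -> miss, evict Z, frames {Q,K}
Q -> hit
K -> hit
G -> miss, evict K, frames {Q,G}
Q -> hit
K -> miss, evict G, frames {Q,K}
E -> miss, evict K, frames {Q,E}
J -> miss, evict E, frames {Q,J}
V -> miss, evict J, frames {Q,V}
Page faults: 9.

9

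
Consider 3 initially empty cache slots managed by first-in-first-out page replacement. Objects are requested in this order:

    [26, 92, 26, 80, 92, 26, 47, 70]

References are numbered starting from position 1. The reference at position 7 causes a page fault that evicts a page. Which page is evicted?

26

pos 1: 26 -> fault, frames (26)
pos 2: 92 -> fault, frames (26 92)
pos 3: 26 -> hit
pos 4: 80 -> fault, frames (26 92 80)
pos 5: 92 -> hit
pos 6: 26 -> hit
pos 7: 47 -> fault, evict 26, frames (92 80 47)
At position 7, page 26 is evicted.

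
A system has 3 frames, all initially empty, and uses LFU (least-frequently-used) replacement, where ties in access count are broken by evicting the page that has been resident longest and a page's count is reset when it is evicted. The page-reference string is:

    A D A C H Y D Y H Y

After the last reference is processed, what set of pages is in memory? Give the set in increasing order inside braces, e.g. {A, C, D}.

{A, H, Y}

A -> miss, frames [A]
D -> miss, frames [A, D]
A -> hit
C -> miss, frames [A, D, C]
H -> miss, evict D, frames [A, C, H]
Y -> miss, evict C, frames [A, H, Y]
D -> miss, evict H, frames [A, Y, D]
Y -> hit
H -> miss, evict D, frames [A, Y, H]
Y -> hit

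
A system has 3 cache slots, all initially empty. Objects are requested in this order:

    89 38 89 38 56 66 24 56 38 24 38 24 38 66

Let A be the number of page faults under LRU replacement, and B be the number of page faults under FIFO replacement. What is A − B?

1

Under LRU: F F . . F F F . F . . . . F → 7 faults.
Under FIFO: F F . . F F F . F . . . . . → 6 faults.
A − B = 7 − 6 = 1.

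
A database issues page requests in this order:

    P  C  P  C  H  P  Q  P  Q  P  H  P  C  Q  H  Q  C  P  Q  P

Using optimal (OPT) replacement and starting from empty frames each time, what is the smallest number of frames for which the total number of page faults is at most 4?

4

f=1: 20 faults
f=2: 9 faults
f=3: 6 faults
f=4: 4 faults
Smallest f with faults ≤ 4 is 4.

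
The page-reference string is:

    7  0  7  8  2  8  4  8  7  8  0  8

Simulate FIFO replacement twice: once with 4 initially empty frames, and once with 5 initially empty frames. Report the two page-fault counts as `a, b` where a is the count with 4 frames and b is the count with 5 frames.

8, 5

4 frames: F F . F F . F . F . F F → 8 faults.
5 frames: F F . F F . F . . . . . → 5 faults.
5 < 8: adding a frame reduced faults, as is typical.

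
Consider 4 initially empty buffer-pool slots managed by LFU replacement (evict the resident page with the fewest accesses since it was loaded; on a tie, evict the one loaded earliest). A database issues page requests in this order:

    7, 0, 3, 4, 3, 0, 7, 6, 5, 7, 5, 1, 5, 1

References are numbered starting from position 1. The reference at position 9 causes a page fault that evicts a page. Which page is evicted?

6

pos 1: 7 → miss, frames [7]
pos 2: 0 → miss, frames [7, 0]
pos 3: 3 → miss, frames [7, 0, 3]
pos 4: 4 → miss, frames [7, 0, 3, 4]
pos 5: 3 → hit
pos 6: 0 → hit
pos 7: 7 → hit
pos 8: 6 → miss, evict 4, frames [7, 0, 3, 6]
pos 9: 5 → miss, evict 6, frames [7, 0, 3, 5]
At position 9, page 6 is evicted.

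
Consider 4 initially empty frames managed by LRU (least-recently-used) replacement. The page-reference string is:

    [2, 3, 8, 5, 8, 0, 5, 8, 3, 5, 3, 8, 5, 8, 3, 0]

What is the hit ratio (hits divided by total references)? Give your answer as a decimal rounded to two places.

0.69

2: miss, frames [2]
3: miss, frames [2, 3]
8: miss, frames [2, 3, 8]
5: miss, frames [2, 3, 8, 5]
8: hit
0: miss, evict 2, frames [3, 5, 8, 0]
5: hit
8: hit
3: hit
5: hit
3: hit
8: hit
5: hit
8: hit
3: hit
0: hit
Hits: 11 of 16 references → 11/16 = 0.6875.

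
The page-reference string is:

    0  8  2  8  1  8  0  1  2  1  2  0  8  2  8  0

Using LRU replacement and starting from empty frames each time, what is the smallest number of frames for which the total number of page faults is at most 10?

3

f=1: 16 faults
f=2: 11 faults
f=3: 7 faults
f=4: 4 faults
Smallest f with faults ≤ 10 is 3.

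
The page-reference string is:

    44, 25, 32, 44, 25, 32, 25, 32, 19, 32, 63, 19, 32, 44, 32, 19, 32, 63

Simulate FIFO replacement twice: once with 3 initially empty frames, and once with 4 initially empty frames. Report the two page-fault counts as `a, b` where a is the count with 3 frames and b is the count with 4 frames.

9, 6

3 frames: F F F . . . . . F . F . . F F F . F → 9 faults.
4 frames: F F F . . . . . F . F . . F . . . . → 6 faults.
6 < 9: adding a frame reduced faults, as is typical.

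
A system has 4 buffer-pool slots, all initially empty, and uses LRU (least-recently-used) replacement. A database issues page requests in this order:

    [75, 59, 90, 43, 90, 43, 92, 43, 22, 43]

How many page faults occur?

6

75 -> fault, frames [75]
59 -> fault, frames [75, 59]
90 -> fault, frames [75, 59, 90]
43 -> fault, frames [75, 59, 90, 43]
90 -> hit
43 -> hit
92 -> fault, evict 75, frames [59, 90, 43, 92]
43 -> hit
22 -> fault, evict 59, frames [90, 92, 43, 22]
43 -> hit
Page faults: 6.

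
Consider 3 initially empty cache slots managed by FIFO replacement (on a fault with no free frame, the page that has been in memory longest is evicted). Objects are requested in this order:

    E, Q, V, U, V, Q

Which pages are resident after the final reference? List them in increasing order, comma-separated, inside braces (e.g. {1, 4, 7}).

{Q, U, V}

E: miss, frames {E}
Q: miss, frames {E,Q}
V: miss, frames {E,Q,V}
U: miss, evict E, frames {Q,V,U}
V: hit
Q: hit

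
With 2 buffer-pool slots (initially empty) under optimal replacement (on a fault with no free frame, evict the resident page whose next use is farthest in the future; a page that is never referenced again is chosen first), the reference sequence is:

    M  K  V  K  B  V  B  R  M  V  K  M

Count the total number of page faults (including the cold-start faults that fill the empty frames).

M → fault, frames {M}
K → fault, frames {M,K}
V → fault, evict M, frames {K,V}
K → hit
B → fault, evict K, frames {V,B}
V → hit
B → hit
R → fault, evict B, frames {V,R}
M → fault, evict R, frames {V,M}
V → hit
K → fault, evict V, frames {M,K}
M → hit
Page faults: 7.

7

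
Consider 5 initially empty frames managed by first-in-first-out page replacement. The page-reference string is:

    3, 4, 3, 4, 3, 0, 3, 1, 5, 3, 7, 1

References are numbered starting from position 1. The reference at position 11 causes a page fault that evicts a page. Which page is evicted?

pos 1: 3: miss, frames (3)
pos 2: 4: miss, frames (3 4)
pos 3: 3: hit
pos 4: 4: hit
pos 5: 3: hit
pos 6: 0: miss, frames (3 4 0)
pos 7: 3: hit
pos 8: 1: miss, frames (3 4 0 1)
pos 9: 5: miss, frames (3 4 0 1 5)
pos 10: 3: hit
pos 11: 7: miss, evict 3, frames (4 0 1 5 7)
At position 11, page 3 is evicted.

3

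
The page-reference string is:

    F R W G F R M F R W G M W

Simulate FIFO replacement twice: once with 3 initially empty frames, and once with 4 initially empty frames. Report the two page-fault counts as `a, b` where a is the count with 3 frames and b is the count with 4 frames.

3 frames: F F F F F F F . . F F . . → 9 faults.
4 frames: F F F F . . F F F F F F . → 10 faults.
10 > 9: adding a frame increased faults — Belady's anomaly.

9, 10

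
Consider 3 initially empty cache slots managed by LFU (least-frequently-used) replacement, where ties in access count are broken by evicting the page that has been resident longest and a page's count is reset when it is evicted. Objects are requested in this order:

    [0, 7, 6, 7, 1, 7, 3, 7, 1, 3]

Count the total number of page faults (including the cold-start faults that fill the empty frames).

0 -> miss, frames (0)
7 -> miss, frames (0 7)
6 -> miss, frames (0 7 6)
7 -> hit
1 -> miss, evict 0, frames (7 6 1)
7 -> hit
3 -> miss, evict 6, frames (7 1 3)
7 -> hit
1 -> hit
3 -> hit
Page faults: 5.

5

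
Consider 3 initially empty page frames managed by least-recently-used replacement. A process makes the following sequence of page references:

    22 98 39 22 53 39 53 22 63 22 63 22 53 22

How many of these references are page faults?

22 -> miss, frames [22]
98 -> miss, frames [22, 98]
39 -> miss, frames [22, 98, 39]
22 -> hit
53 -> miss, evict 98, frames [39, 22, 53]
39 -> hit
53 -> hit
22 -> hit
63 -> miss, evict 39, frames [53, 22, 63]
22 -> hit
63 -> hit
22 -> hit
53 -> hit
22 -> hit
Page faults: 5.

5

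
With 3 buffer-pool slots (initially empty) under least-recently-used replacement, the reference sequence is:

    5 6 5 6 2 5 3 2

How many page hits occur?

5 → miss, frames [5]
6 → miss, frames [5, 6]
5 → hit
6 → hit
2 → miss, frames [5, 6, 2]
5 → hit
3 → miss, evict 6, frames [2, 5, 3]
2 → hit
Hits: 4.

4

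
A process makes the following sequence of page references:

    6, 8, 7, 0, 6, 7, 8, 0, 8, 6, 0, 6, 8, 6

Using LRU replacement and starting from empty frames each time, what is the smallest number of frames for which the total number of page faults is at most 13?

f=1: 14 faults
f=2: 11 faults
f=3: 8 faults
f=4: 4 faults
Smallest f with faults ≤ 13 is 2.

2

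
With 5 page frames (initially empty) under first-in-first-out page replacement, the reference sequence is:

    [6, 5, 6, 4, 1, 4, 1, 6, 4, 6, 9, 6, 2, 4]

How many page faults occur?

6

6 -> miss, frames {6}
5 -> miss, frames {6,5}
6 -> hit
4 -> miss, frames {6,5,4}
1 -> miss, frames {6,5,4,1}
4 -> hit
1 -> hit
6 -> hit
4 -> hit
6 -> hit
9 -> miss, frames {6,5,4,1,9}
6 -> hit
2 -> miss, evict 6, frames {5,4,1,9,2}
4 -> hit
Page faults: 6.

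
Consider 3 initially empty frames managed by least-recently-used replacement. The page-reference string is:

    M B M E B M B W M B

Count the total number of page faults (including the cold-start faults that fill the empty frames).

M: fault, frames (M)
B: fault, frames (M B)
M: hit
E: fault, frames (B M E)
B: hit
M: hit
B: hit
W: fault, evict E, frames (M B W)
M: hit
B: hit
Page faults: 4.

4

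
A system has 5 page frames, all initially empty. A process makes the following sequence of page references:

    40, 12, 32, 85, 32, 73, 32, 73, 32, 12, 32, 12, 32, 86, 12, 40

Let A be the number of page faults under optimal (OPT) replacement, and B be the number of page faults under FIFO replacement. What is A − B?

Under OPT: F F F F . F . . . . . . . F . . → 6 faults.
Under FIFO: F F F F . F . . . . . . . F . F → 7 faults.
A − B = 6 − 7 = -1.

-1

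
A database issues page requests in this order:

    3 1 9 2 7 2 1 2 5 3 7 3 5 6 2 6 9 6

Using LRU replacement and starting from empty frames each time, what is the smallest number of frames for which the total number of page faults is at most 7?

f=1: 18 faults
f=2: 13 faults
f=3: 12 faults
f=4: 11 faults
f=5: 9 faults
f=6: 8 faults
f=7: 7 faults
Smallest f with faults ≤ 7 is 7.

7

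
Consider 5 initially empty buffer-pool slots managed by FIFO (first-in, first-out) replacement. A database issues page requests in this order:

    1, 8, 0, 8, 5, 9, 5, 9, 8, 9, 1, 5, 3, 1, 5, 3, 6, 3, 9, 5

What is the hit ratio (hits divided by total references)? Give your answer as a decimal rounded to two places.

0.60

1 -> miss, frames [1]
8 -> miss, frames [1, 8]
0 -> miss, frames [1, 8, 0]
8 -> hit
5 -> miss, frames [1, 8, 0, 5]
9 -> miss, frames [1, 8, 0, 5, 9]
5 -> hit
9 -> hit
8 -> hit
9 -> hit
1 -> hit
5 -> hit
3 -> miss, evict 1, frames [8, 0, 5, 9, 3]
1 -> miss, evict 8, frames [0, 5, 9, 3, 1]
5 -> hit
3 -> hit
6 -> miss, evict 0, frames [5, 9, 3, 1, 6]
3 -> hit
9 -> hit
5 -> hit
Hits: 12 of 20 references → 12/20 = 0.6000.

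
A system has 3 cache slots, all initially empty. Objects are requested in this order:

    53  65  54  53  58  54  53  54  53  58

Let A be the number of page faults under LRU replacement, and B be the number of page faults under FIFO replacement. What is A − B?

Under LRU: F F F . F . . . . . → 4 faults.
Under FIFO: F F F . F . F . . . → 5 faults.
A − B = 4 − 5 = -1.

-1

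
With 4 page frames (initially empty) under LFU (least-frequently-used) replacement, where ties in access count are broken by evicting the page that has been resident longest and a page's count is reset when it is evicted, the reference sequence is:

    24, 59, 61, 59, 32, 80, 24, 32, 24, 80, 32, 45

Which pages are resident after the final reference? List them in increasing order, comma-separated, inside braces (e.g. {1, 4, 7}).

{24, 32, 45, 80}

24 -> miss, frames {24}
59 -> miss, frames {24,59}
61 -> miss, frames {24,59,61}
59 -> hit
32 -> miss, frames {24,59,61,32}
80 -> miss, evict 24, frames {59,61,32,80}
24 -> miss, evict 61, frames {59,32,80,24}
32 -> hit
24 -> hit
80 -> hit
32 -> hit
45 -> miss, evict 59, frames {32,80,24,45}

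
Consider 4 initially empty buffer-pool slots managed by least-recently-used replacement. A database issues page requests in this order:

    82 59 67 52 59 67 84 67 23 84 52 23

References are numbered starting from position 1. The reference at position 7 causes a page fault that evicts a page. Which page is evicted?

82

pos 1: 82 → fault, frames {82}
pos 2: 59 → fault, frames {82,59}
pos 3: 67 → fault, frames {82,59,67}
pos 4: 52 → fault, frames {82,59,67,52}
pos 5: 59 → hit
pos 6: 67 → hit
pos 7: 84 → fault, evict 82, frames {52,59,67,84}
At position 7, page 82 is evicted.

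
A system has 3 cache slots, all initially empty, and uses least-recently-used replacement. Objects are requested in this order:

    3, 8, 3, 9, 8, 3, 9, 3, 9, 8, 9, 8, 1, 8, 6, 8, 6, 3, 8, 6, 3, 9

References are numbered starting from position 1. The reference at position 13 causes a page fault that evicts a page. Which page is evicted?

pos 1: 3: fault, frames [3]
pos 2: 8: fault, frames [3, 8]
pos 3: 3: hit
pos 4: 9: fault, frames [8, 3, 9]
pos 5: 8: hit
pos 6: 3: hit
pos 7: 9: hit
pos 8: 3: hit
pos 9: 9: hit
pos 10: 8: hit
pos 11: 9: hit
pos 12: 8: hit
pos 13: 1: fault, evict 3, frames [9, 8, 1]
At position 13, page 3 is evicted.

3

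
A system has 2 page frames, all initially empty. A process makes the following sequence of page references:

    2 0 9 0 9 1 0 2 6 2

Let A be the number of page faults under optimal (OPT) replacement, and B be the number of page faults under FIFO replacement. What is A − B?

Under OPT: F F F . . F . F F . → 6 faults.
Under FIFO: F F F . . F F F F . → 7 faults.
A − B = 6 − 7 = -1.

-1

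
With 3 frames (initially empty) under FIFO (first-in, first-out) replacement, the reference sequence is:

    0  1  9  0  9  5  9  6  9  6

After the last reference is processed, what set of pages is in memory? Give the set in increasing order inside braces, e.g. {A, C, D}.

0 -> miss, frames [0]
1 -> miss, frames [0, 1]
9 -> miss, frames [0, 1, 9]
0 -> hit
9 -> hit
5 -> miss, evict 0, frames [1, 9, 5]
9 -> hit
6 -> miss, evict 1, frames [9, 5, 6]
9 -> hit
6 -> hit

{5, 6, 9}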